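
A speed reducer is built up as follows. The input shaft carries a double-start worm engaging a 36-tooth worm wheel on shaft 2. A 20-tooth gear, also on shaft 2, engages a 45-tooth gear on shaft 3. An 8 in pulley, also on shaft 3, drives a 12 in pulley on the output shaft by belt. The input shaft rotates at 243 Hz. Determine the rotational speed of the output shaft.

Worm: ratio = 36/2 = 18, so shaft 2 turns at 243 / 18 = 13.5 Hz.
Gear mesh: ratio = 45/20 = 2.25, so shaft 3 turns at 13.5 / 2.25 = 6 Hz.
Belt: ratio = 12/8 = 1.5, so the output shaft turns at 6 / 1.5 = 4 Hz.

4 Hz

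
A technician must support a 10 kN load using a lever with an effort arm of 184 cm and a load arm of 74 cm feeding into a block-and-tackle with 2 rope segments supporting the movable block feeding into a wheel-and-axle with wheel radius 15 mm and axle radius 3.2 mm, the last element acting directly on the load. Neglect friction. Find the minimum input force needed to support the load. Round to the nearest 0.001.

0.429 kN

Lever MA = effort arm / load arm = 184/74 = 2.4865.
Block-and-tackle MA = number of supporting rope parts = 2.
Wheel-and-axle MA = R/r = 15/3.2 = 4.6875.
Combined ideal MA = 2.4865 × 2 × 4.6875 = 23.311.
Effort = load / MA = 10 / 23.311 = 0.42899 kN.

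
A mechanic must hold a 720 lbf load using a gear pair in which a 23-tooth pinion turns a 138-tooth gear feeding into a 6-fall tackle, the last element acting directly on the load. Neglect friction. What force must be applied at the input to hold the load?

Gear pair MA = 138/23 = 6.
Block-and-tackle MA = number of supporting rope parts = 6.
Combined ideal MA = 6 × 6 = 36.
Effort = load / MA = 720 / 36 = 20 lbf.

20 lbf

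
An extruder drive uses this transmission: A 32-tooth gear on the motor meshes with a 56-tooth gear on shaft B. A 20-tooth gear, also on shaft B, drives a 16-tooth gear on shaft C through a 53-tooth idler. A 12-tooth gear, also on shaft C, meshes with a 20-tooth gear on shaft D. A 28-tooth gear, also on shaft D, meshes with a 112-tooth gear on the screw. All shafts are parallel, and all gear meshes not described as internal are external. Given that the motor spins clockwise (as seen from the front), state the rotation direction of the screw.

anticlockwise

the motor → shaft B: external mesh, 1 reversal → CCW.
shaft B → shaft C: driver → idler → driven is 2 external meshes, 2 reversals → CCW.
shaft C → shaft D: external mesh, 1 reversal → CW.
shaft D → the screw: external mesh, 1 reversal → CCW.
5 reversals in total — an odd number — so the screw turns opposite to the motor.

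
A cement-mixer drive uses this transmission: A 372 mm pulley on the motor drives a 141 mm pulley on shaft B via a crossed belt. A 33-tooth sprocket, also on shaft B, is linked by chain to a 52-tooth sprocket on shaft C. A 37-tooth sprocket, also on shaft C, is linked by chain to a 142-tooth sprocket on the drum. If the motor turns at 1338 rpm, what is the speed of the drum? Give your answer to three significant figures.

the motor → shaft B (belt, 141/372): 1338 ÷ 0.37903 = 3530 rpm
shaft B → shaft C (chain, 52/33): 3530 ÷ 1.5758 = 2240.2 rpm
shaft C → the drum (chain, 142/37): 2240.2 ÷ 3.8378 = 583.72 rpm

584 rpm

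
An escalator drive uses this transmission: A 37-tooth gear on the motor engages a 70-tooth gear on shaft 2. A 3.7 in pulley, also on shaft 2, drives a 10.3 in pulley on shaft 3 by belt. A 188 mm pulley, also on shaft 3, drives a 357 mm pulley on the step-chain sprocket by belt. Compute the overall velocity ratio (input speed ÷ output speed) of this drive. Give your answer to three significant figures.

Each stage contributes driven/driver: gear mesh 70/37 = 1.8919, belt 10.3/3.7 = 2.7838, belt 357/188 = 1.8989.
Overall: 1.8919 × 2.7838 × 1.8989 = 10.001.

10.0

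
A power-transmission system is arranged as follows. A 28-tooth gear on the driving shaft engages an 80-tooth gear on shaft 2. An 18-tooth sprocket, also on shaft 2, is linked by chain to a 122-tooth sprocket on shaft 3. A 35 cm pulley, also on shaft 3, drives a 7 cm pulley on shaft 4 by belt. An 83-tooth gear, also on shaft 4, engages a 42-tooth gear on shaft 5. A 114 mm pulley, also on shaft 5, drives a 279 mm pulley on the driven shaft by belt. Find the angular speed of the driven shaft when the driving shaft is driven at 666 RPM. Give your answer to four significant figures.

138.9 RPM

gear mesh 80/28 = 2.8571 → 666/2.8571 = 233.1 RPM
chain 122/18 = 6.7778 → 233.1/6.7778 = 34.392 RPM
belt 7/35 = 0.2 → 34.392/0.2 = 171.96 RPM
gear mesh 42/83 = 0.50602 → 171.96/0.50602 = 339.82 RPM
belt 279/114 = 2.4474 → 339.82/2.4474 = 138.85 RPM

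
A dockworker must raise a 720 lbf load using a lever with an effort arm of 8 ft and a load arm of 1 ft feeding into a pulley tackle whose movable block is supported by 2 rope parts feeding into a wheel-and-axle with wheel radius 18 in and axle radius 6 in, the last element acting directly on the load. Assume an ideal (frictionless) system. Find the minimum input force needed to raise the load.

15 lbf

Lever MA = effort arm / load arm = 8/1 = 8.
Block-and-tackle MA = number of supporting rope parts = 2.
Wheel-and-axle MA = R/r = 18/6 = 3.
Combined ideal MA = 8 × 2 × 3 = 48.
Effort = load / MA = 720 / 48 = 15 lbf.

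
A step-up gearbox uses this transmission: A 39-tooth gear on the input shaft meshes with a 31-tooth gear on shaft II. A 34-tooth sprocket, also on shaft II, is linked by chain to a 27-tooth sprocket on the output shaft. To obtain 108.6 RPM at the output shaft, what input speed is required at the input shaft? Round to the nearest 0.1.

68.6 RPM

Overall ratio R = 0.79487 × 0.79412 = 0.63122.
Required input speed = output speed × R = 108.6 × 0.63122 = 68.551 RPM.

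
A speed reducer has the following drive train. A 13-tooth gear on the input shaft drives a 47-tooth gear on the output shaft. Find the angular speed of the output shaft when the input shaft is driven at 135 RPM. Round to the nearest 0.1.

37.3 RPM

gear mesh 47/13 = 3.6154 → 135/3.6154 = 37.34 RPM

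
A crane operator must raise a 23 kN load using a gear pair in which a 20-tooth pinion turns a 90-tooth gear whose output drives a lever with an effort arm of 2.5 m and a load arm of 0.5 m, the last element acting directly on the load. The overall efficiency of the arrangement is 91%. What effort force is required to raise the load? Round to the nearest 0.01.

1.12 kN

Gear pair MA = 90/20 = 4.5.
Lever MA = effort arm / load arm = 2.5/0.5 = 5.
Combined ideal MA = 4.5 × 5 = 22.5.
Actual MA = 22.5 × 0.91 = 20.475.
Effort = load / actual MA = 23 / 20.475 = 1.1233 kN.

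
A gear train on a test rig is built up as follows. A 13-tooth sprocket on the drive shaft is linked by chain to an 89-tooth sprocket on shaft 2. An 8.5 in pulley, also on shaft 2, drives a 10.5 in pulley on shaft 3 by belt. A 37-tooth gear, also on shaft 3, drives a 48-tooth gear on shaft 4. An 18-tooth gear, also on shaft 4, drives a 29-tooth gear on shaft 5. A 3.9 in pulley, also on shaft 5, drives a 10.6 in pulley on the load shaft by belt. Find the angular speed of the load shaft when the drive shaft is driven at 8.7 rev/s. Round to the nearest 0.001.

chain 89/13 = 6.8462 → 8.7/6.8462 = 1.2708 rev/s
belt 10.5/8.5 = 1.2353 → 1.2708/1.2353 = 1.0287 rev/s
gear mesh 48/37 = 1.2973 → 1.0287/1.2973 = 0.79298 rev/s
gear mesh 29/18 = 1.6111 → 0.79298/1.6111 = 0.4922 rev/s
belt 10.6/3.9 = 2.7179 → 0.4922/2.7179 = 0.18109 rev/s

0.181 rev/s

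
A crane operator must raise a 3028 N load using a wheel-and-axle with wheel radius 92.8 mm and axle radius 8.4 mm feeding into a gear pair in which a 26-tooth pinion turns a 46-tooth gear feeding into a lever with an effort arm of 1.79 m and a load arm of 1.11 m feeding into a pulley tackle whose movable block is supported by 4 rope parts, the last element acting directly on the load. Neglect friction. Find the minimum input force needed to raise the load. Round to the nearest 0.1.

Wheel-and-axle MA = R/r = 92.8/8.4 = 11.048.
Gear pair MA = 46/26 = 1.7692.
Lever MA = effort arm / load arm = 1.79/1.11 = 1.6126.
Block-and-tackle MA = number of supporting rope parts = 4.
Combined ideal MA = 11.048 × 1.7692 × 1.6126 × 4 = 126.08.
Effort = load / MA = 3028 / 126.08 = 24.017 N.

24.0 N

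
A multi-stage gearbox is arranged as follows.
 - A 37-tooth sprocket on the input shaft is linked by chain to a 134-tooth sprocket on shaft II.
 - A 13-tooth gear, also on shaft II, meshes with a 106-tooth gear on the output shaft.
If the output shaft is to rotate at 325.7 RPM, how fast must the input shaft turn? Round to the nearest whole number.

Overall ratio R = 3.6216 × 8.1538 = 29.53.
Required input speed = output speed × R = 325.7 × 29.53 = 9618 RPM.

9618 RPM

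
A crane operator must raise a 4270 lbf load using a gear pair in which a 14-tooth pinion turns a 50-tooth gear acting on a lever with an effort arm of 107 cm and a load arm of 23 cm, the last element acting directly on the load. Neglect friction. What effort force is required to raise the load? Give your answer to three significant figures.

Gear pair MA = 50/14 = 3.5714.
Lever MA = effort arm / load arm = 107/23 = 4.6522.
Combined ideal MA = 3.5714 × 4.6522 = 16.615.
Effort = load / MA = 4270 / 16.615 = 257 lbf.

257 lbf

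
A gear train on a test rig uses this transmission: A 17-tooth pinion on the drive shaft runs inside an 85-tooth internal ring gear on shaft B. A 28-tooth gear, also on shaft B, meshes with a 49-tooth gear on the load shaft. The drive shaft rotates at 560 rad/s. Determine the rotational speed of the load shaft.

64 rad/s

internal gear 85/17 = 5 → 560/5 = 112 rad/s
gear mesh 49/28 = 1.75 → 112/1.75 = 64 rad/s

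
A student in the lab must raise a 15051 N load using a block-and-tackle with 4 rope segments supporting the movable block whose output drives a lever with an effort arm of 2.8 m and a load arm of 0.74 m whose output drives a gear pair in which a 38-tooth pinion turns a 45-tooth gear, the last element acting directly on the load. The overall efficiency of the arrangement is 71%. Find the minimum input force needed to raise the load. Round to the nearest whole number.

1183 N

Block-and-tackle MA = number of supporting rope parts = 4.
Lever MA = effort arm / load arm = 2.8/0.74 = 3.7838.
Gear pair MA = 45/38 = 1.1842.
Combined ideal MA = 4 × 3.7838 × 1.1842 = 17.923.
Actual MA = 17.923 × 0.71 = 12.725.
Effort = load / actual MA = 15051 / 12.725 = 1182.7 N.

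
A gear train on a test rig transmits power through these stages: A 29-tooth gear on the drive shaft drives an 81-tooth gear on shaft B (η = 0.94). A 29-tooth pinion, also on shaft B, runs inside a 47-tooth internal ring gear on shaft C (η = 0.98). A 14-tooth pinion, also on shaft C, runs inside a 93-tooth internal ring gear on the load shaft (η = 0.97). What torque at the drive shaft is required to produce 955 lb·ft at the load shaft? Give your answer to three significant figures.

Overall ratio R = 2.7931 × 1.6207 × 6.6429 = 30.071; overall efficiency η = 0.94 × 0.98 × 0.97 = 0.8936.
Input torque = output torque / (R × η) = 955 / (30.071 × 0.8936) = 35.542 lb·ft.

35.5 lb·ft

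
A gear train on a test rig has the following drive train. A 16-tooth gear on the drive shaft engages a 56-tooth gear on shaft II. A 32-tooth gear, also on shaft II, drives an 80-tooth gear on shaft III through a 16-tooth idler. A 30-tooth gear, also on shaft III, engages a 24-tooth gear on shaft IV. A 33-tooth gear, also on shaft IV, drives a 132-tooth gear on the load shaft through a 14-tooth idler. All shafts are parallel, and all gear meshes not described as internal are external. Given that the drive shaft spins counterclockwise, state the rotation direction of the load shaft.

the drive shaft → shaft II: external mesh, 1 reversal → CW.
shaft II → shaft III: driver → idler → driven is 2 external meshes, 2 reversals → CW.
shaft III → shaft IV: external mesh, 1 reversal → CCW.
shaft IV → the load shaft: driver → idler → driven is 2 external meshes, 2 reversals → CCW.
6 reversals in total — an even number — so the load shaft turns the same way as the drive shaft.

counterclockwise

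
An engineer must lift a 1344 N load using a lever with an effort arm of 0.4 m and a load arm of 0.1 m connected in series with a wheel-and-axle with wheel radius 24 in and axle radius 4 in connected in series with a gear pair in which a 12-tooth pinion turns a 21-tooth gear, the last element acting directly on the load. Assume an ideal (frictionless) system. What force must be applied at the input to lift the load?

Lever MA = effort arm / load arm = 0.4/0.1 = 4.
Wheel-and-axle MA = R/r = 24/4 = 6.
Gear pair MA = 21/12 = 1.75.
Combined ideal MA = 4 × 6 × 1.75 = 42.
Effort = load / MA = 1344 / 42 = 32 N.

32 N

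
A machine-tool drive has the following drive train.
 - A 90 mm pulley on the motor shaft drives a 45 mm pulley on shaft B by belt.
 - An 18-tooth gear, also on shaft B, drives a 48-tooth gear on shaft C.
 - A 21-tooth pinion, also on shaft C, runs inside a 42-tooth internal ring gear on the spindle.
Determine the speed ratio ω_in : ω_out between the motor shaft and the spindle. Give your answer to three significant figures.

2.67

Each stage contributes driven/driver: belt 45/90 = 0.5, gear mesh 48/18 = 2.6667, internal gear 42/21 = 2.
Overall: 0.5 × 2.6667 × 2 = 2.6667.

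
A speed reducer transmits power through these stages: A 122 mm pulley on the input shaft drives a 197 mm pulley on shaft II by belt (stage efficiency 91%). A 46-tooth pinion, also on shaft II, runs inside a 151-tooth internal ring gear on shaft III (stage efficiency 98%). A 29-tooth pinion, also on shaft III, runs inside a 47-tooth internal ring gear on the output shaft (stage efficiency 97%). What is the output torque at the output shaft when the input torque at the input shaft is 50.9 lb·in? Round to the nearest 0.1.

Belt: ratio = 197/122 = 1.6148; torque at shaft II = 50.9 × 1.6148 × 0.91 = 74.794 lb·in.
Internal gear: ratio = 151/46 = 3.2826; torque at shaft III = 74.794 × 3.2826 × 0.98 = 240.61 lb·in.
Internal gear: ratio = 47/29 = 1.6207; torque at the output shaft = 240.61 × 1.6207 × 0.97 = 378.25 lb·in.

378.3 lb·in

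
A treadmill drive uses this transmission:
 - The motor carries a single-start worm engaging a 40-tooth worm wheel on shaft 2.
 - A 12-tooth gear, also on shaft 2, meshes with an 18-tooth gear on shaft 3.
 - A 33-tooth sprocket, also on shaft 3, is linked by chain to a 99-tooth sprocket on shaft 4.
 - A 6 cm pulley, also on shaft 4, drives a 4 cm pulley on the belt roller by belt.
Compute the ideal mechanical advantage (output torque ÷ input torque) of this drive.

Each stage contributes driven/driver: worm 40/1 = 40, gear mesh 18/12 = 1.5, chain 99/33 = 3, belt 4/6 = 0.66667.
Overall: 40 × 1.5 × 3 × 0.66667 = 120.

120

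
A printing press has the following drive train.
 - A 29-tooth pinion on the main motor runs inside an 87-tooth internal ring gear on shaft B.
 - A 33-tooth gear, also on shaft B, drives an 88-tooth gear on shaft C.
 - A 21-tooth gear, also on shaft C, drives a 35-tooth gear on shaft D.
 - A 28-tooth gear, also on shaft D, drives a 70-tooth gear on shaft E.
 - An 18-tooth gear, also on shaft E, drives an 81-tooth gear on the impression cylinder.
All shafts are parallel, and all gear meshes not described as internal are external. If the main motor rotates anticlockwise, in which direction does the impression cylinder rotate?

anticlockwise

the main motor → shaft B: internal mesh, same direction → CCW.
shaft B → shaft C: external mesh, 1 reversal → CW.
shaft C → shaft D: external mesh, 1 reversal → CCW.
shaft D → shaft E: external mesh, 1 reversal → CW.
shaft E → the impression cylinder: external mesh, 1 reversal → CCW.
4 reversals in total — an even number — so the impression cylinder turns the same way as the main motor.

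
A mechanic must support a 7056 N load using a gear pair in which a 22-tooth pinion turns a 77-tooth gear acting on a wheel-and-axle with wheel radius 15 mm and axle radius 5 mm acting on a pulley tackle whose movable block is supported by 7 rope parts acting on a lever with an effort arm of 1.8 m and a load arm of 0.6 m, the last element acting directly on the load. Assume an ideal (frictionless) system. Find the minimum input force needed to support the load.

Gear pair MA = 77/22 = 3.5.
Wheel-and-axle MA = R/r = 15/5 = 3.
Block-and-tackle MA = number of supporting rope parts = 7.
Lever MA = effort arm / load arm = 1.8/0.6 = 3.
Combined ideal MA = 3.5 × 3 × 7 × 3 = 220.5.
Effort = load / MA = 7056 / 220.5 = 32 N.

32 N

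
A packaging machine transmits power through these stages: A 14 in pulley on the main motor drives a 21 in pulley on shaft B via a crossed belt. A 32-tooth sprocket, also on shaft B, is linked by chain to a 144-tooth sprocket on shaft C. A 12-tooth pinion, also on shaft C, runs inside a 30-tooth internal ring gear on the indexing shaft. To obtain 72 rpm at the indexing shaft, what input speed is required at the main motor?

1215 rpm

Overall ratio R = 1.5 × 4.5 × 2.5 = 16.875.
Required input speed = output speed × R = 72 × 16.875 = 1215 rpm.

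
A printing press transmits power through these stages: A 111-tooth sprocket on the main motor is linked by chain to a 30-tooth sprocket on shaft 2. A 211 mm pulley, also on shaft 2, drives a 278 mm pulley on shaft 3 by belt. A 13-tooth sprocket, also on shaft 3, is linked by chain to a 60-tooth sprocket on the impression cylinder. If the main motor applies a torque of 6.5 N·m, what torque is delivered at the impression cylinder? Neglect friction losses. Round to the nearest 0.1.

10.7 N·m

Chain: ratio = 30/111 = 0.27027; torque at shaft 2 = 6.5 × 0.27027 = 1.7568 N·m.
Belt: ratio = 278/211 = 1.3175; torque at shaft 3 = 1.7568 × 1.3175 = 2.3146 N·m.
Chain: ratio = 60/13 = 4.6154; torque at the impression cylinder = 2.3146 × 4.6154 = 10.683 N·m.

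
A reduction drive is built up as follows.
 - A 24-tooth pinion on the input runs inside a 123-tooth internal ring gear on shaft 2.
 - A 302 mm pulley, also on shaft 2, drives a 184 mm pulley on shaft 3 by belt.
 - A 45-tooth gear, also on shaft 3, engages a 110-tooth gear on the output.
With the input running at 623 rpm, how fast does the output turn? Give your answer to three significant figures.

internal gear 123/24 = 5.125 → 623/5.125 = 121.56 rpm
belt 184/302 = 0.60927 → 121.56/0.60927 = 199.52 rpm
gear mesh 110/45 = 2.4444 → 199.52/2.4444 = 81.621 rpm

81.6 rpm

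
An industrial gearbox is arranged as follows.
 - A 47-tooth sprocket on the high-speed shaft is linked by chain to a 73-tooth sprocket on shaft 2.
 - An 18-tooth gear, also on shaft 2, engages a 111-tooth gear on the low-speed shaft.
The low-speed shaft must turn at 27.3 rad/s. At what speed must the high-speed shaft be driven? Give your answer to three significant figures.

Overall ratio R = 1.5532 × 6.1667 = 9.578.
Required input speed = output speed × R = 27.3 × 9.578 = 261.48 rad/s.

261 rad/s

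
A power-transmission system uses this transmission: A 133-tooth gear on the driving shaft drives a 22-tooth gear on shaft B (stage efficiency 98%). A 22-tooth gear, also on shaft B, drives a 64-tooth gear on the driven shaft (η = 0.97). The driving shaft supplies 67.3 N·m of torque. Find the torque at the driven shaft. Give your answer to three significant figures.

gear mesh 22/133 = 0.16541 → τ = 67.3·0.16541·0.98 = 10.91 N·m
gear mesh 64/22 = 2.9091 → τ = 10.91·2.9091·0.97 = 30.785 N·m

30.8 N·m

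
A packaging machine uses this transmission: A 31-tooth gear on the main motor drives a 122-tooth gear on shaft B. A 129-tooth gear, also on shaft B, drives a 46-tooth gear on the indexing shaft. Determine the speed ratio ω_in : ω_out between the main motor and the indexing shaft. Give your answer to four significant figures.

1.403

Each stage contributes driven/driver: gear mesh 122/31 = 3.9355, gear mesh 46/129 = 0.35659.
Overall: 3.9355 × 0.35659 = 1.4034.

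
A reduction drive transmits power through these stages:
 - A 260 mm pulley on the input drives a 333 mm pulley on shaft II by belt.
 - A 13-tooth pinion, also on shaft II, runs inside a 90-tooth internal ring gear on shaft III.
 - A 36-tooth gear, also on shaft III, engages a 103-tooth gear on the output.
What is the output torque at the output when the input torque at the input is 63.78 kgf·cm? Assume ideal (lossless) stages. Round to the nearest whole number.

1618 kgf·cm

Belt: ratio = 333/260 = 1.2808; torque at shaft II = 63.78 × 1.2808 = 81.687 kgf·cm.
Internal gear: ratio = 90/13 = 6.9231; torque at shaft III = 81.687 × 6.9231 = 565.53 kgf·cm.
Gear mesh: ratio = 103/36 = 2.8611; torque at the output = 565.53 × 2.8611 = 1618 kgf·cm.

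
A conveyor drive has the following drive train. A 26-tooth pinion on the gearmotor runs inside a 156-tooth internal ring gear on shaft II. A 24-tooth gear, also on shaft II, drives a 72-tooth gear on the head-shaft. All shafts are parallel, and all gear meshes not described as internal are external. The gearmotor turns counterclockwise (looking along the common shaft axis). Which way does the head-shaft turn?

clockwise

the gearmotor → shaft II: internal mesh, same direction → CCW.
shaft II → the head-shaft: external mesh, 1 reversal → CW.
1 reversal in total — an odd number — so the head-shaft turns opposite to the gearmotor.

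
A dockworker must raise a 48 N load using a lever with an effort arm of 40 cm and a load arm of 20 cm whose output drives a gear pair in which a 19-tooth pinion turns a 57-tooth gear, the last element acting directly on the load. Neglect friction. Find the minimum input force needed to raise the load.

Lever MA = effort arm / load arm = 40/20 = 2.
Gear pair MA = 57/19 = 3.
Combined ideal MA = 2 × 3 = 6.
Effort = load / MA = 48 / 6 = 8 N.

8 N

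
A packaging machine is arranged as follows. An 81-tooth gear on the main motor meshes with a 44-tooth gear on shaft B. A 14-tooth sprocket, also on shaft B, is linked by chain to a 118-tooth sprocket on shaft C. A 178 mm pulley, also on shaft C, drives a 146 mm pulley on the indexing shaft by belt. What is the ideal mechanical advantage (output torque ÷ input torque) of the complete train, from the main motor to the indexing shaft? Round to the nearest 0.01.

3.76

Each stage contributes driven/driver: gear mesh 44/81 = 0.54321, chain 118/14 = 8.4286, belt 146/178 = 0.82022.
Overall: 0.54321 × 8.4286 × 0.82022 = 3.7554.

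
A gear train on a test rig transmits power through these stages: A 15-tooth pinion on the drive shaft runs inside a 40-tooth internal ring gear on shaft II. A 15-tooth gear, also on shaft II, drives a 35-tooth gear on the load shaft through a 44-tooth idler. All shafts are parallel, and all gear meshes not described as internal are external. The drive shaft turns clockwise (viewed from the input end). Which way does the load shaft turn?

clockwise

the drive shaft → shaft II: internal mesh, same direction → CW.
shaft II → the load shaft: driver → idler → driven is 2 external meshes, 2 reversals → CW.
2 reversals in total — an even number — so the load shaft turns the same way as the drive shaft.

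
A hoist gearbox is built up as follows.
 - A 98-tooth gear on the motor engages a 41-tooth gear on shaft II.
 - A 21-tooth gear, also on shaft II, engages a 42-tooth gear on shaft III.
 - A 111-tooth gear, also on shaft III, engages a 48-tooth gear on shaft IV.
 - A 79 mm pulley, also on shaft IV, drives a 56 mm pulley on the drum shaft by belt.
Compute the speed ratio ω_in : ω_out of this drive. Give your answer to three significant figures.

Each stage contributes driven/driver: gear mesh 41/98 = 0.41837, gear mesh 42/21 = 2, gear mesh 48/111 = 0.43243, belt 56/79 = 0.70886.
Overall: 0.41837 × 2 × 0.43243 × 0.70886 = 0.25649.

0.256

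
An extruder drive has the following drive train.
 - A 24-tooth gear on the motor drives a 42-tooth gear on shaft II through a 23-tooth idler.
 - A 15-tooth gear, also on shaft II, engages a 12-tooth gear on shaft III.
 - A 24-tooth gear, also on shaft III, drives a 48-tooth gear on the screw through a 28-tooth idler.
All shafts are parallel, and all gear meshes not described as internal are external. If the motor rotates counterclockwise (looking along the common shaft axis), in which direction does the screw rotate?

the motor → shaft II: driver → idler → driven is 2 external meshes, 2 reversals → CCW.
shaft II → shaft III: external mesh, 1 reversal → CW.
shaft III → the screw: driver → idler → driven is 2 external meshes, 2 reversals → CW.
5 reversals in total — an odd number — so the screw turns opposite to the motor.

clockwise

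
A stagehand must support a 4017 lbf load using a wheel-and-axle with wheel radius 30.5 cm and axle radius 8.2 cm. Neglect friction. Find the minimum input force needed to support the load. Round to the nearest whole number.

Wheel-and-axle MA = R/r = 30.5/8.2 = 3.7195.
Effort = load / MA = 4017 / 3.7195 = 1080 lbf.

1080 lbf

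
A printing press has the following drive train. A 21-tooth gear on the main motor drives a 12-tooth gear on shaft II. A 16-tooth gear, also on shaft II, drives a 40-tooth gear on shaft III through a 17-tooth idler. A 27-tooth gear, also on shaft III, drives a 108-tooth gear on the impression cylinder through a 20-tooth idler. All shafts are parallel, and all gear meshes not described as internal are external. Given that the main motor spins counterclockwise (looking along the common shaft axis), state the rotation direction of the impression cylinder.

clockwise

the main motor → shaft II: external mesh, 1 reversal → CW.
shaft II → shaft III: driver → idler → driven is 2 external meshes, 2 reversals → CW.
shaft III → the impression cylinder: driver → idler → driven is 2 external meshes, 2 reversals → CW.
5 reversals in total — an odd number — so the impression cylinder turns opposite to the main motor.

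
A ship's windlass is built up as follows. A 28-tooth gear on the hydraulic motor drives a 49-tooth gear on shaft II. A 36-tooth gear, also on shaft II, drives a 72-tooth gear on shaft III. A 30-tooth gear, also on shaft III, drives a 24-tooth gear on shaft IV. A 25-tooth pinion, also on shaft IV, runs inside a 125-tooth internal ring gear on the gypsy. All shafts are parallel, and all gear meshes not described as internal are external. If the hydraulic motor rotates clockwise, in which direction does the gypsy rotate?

the hydraulic motor → shaft II: external mesh, 1 reversal → CCW.
shaft II → shaft III: external mesh, 1 reversal → CW.
shaft III → shaft IV: external mesh, 1 reversal → CCW.
shaft IV → the gypsy: internal mesh, same direction → CCW.
3 reversals in total — an odd number — so the gypsy turns opposite to the hydraulic motor.

counterclockwise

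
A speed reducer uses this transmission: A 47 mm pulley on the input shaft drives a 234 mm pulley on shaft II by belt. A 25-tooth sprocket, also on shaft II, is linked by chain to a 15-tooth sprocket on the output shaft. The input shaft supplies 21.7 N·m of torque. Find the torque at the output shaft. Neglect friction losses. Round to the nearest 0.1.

64.8 N·m

belt 234/47 = 4.9787 → τ = 21.7·4.9787 = 108.04 N·m
chain 15/25 = 0.6 → τ = 108.04·0.6 = 64.823 N·m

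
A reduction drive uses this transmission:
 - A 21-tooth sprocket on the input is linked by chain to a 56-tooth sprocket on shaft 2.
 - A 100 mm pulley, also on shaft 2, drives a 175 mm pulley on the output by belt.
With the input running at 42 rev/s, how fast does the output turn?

9 rev/s

the input → shaft 2 (chain, 56/21): 42 ÷ 2.6667 = 15.75 rev/s
shaft 2 → the output (belt, 175/100): 15.75 ÷ 1.75 = 9 rev/s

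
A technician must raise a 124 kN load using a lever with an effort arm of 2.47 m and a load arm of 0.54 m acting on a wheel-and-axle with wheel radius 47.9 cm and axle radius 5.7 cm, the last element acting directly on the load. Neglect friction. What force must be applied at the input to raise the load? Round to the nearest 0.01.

3.23 kN

Lever MA = effort arm / load arm = 2.47/0.54 = 4.5741.
Wheel-and-axle MA = R/r = 47.9/5.7 = 8.4035.
Combined ideal MA = 4.5741 × 8.4035 = 38.438.
Effort = load / MA = 124 / 38.438 = 3.226 kN.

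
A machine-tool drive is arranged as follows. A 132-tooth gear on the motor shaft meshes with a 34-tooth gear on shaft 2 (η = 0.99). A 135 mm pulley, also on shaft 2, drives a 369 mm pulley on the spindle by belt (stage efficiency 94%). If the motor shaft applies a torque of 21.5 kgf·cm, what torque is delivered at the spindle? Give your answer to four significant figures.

gear mesh 34/132 = 0.25758 → τ = 21.5·0.25758·0.99 = 5.4825 kgf·cm
belt 369/135 = 2.7333 → τ = 5.4825·2.7333·0.94 = 14.086 kgf·cm

14.09 kgf·cm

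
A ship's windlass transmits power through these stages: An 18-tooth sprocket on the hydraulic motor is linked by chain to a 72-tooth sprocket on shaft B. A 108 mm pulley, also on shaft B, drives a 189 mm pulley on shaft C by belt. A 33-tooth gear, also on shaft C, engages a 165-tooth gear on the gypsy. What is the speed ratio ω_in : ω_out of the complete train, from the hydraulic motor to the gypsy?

Each stage contributes driven/driver: chain 72/18 = 4, belt 189/108 = 1.75, gear mesh 165/33 = 5.
Overall: 4 × 1.75 × 5 = 35.

35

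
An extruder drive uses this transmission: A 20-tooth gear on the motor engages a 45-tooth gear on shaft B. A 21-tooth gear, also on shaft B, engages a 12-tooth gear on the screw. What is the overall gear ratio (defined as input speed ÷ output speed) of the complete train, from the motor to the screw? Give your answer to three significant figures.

Each stage contributes driven/driver: gear mesh 45/20 = 2.25, gear mesh 12/21 = 0.57143.
Overall: 2.25 × 0.57143 = 1.2857.

1.29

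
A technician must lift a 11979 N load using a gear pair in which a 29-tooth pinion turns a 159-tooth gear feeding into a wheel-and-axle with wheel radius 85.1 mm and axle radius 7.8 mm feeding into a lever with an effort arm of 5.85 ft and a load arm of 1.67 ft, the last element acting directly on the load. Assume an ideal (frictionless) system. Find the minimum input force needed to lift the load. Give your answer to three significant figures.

Gear pair MA = 159/29 = 5.4828.
Wheel-and-axle MA = R/r = 85.1/7.8 = 10.91.
Lever MA = effort arm / load arm = 5.85/1.67 = 3.503.
Combined ideal MA = 5.4828 × 10.91 × 3.503 = 209.54.
Effort = load / MA = 11979 / 209.54 = 57.167 N.

57.2 N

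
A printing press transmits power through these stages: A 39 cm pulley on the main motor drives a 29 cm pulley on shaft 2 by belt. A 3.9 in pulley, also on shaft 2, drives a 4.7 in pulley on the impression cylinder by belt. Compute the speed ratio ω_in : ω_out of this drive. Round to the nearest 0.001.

0.896

Each stage contributes driven/driver: belt 29/39 = 0.74359, belt 4.7/3.9 = 1.2051.
Overall: 0.74359 × 1.2051 = 0.89612.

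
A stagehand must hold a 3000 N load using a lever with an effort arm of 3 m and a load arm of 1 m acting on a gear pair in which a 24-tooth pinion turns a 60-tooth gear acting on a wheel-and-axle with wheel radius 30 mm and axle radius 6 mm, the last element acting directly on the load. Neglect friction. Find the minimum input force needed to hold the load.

Lever MA = effort arm / load arm = 3/1 = 3.
Gear pair MA = 60/24 = 2.5.
Wheel-and-axle MA = R/r = 30/6 = 5.
Combined ideal MA = 3 × 2.5 × 5 = 37.5.
Effort = load / MA = 3000 / 37.5 = 80 N.

80 N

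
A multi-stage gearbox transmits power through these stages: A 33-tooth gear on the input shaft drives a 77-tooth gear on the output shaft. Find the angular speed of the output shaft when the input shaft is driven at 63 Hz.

27 Hz

Gear mesh: ratio = 77/33 = 2.3333, so the output shaft turns at 63 / 2.3333 = 27 Hz.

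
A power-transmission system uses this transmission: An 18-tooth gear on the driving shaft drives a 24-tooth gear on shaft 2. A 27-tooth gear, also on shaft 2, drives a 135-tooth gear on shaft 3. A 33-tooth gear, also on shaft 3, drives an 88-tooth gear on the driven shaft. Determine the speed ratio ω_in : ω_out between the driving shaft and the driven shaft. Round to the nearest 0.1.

17.8

Each stage contributes driven/driver: gear mesh 24/18 = 1.3333, gear mesh 135/27 = 5, gear mesh 88/33 = 2.6667.
Overall: 1.3333 × 5 × 2.6667 = 17.778.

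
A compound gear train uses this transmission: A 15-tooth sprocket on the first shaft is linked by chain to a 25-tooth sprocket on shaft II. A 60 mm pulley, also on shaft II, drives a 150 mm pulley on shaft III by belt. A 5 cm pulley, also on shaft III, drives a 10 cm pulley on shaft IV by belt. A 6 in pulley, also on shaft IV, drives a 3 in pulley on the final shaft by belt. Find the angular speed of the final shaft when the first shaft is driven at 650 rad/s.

156 rad/s

chain 25/15 = 1.6667 → 650/1.6667 = 390 rad/s
belt 150/60 = 2.5 → 390/2.5 = 156 rad/s
belt 10/5 = 2 → 156/2 = 78 rad/s
belt 3/6 = 0.5 → 78/0.5 = 156 rad/s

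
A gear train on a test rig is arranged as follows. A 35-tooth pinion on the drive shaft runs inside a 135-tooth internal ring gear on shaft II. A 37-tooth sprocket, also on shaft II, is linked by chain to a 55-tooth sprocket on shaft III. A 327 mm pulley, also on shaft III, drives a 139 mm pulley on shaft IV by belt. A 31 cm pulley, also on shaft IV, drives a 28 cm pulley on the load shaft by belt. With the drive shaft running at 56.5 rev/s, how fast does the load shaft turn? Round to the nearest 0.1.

25.7 rev/s

the drive shaft → shaft II (internal gear, 135/35): 56.5 ÷ 3.8571 = 14.648 rev/s
shaft II → shaft III (chain, 55/37): 14.648 ÷ 1.4865 = 9.8542 rev/s
shaft III → shaft IV (belt, 139/327): 9.8542 ÷ 0.42508 = 23.182 rev/s
shaft IV → the load shaft (belt, 28/31): 23.182 ÷ 0.90323 = 25.666 rev/s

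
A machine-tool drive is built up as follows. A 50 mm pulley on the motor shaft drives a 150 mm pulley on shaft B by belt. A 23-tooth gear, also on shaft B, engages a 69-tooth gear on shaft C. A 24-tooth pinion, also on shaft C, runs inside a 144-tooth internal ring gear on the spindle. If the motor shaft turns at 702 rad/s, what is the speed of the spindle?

13 rad/s

Belt: ratio = 150/50 = 3, so shaft B turns at 702 / 3 = 234 rad/s.
Gear mesh: ratio = 69/23 = 3, so shaft C turns at 234 / 3 = 78 rad/s.
Internal gear: ratio = 144/24 = 6, so the spindle turns at 78 / 6 = 13 rad/s.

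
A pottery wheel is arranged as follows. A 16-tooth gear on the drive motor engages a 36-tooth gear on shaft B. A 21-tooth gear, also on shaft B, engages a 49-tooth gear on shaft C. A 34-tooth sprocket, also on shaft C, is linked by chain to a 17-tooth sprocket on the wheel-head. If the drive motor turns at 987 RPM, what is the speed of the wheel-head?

Gear mesh: ratio = 36/16 = 2.25, so shaft B turns at 987 / 2.25 = 438.67 RPM.
Gear mesh: ratio = 49/21 = 2.3333, so shaft C turns at 438.67 / 2.3333 = 188 RPM.
Chain: ratio = 17/34 = 0.5, so the wheel-head turns at 188 / 0.5 = 376 RPM.

376 RPM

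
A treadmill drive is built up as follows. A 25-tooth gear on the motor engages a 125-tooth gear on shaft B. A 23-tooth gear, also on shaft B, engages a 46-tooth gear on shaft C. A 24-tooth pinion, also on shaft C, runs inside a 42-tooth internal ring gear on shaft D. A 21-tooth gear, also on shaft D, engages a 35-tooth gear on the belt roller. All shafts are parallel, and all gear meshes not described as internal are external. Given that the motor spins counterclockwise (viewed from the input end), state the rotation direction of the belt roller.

clockwise

the motor → shaft B: external mesh, 1 reversal → CW.
shaft B → shaft C: external mesh, 1 reversal → CCW.
shaft C → shaft D: internal mesh, same direction → CCW.
shaft D → the belt roller: external mesh, 1 reversal → CW.
3 reversals in total — an odd number — so the belt roller turns opposite to the motor.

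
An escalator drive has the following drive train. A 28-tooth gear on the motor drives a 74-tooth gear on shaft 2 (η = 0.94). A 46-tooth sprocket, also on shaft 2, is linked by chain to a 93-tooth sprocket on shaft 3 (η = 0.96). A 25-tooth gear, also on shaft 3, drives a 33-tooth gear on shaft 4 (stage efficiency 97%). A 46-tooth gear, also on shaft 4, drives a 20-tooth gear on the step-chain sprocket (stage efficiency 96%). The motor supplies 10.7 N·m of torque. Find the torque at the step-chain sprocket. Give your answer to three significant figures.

27.6 N·m

gear mesh 74/28 = 2.6429 → τ = 10.7·2.6429·0.94 = 26.582 N·m
chain 93/46 = 2.0217 → τ = 26.582·2.0217·0.96 = 51.592 N·m
gear mesh 33/25 = 1.32 → τ = 51.592·1.32·0.97 = 66.058 N·m
gear mesh 20/46 = 0.43478 → τ = 66.058·0.43478·0.96 = 27.572 N·m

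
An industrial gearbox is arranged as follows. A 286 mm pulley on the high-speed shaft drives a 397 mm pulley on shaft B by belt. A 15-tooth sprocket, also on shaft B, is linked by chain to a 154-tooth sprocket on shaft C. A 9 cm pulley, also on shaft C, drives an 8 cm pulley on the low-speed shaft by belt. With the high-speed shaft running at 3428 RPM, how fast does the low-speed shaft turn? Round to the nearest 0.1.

the high-speed shaft → shaft B (belt, 397/286): 3428 ÷ 1.3881 = 2469.5 RPM
shaft B → shaft C (chain, 154/15): 2469.5 ÷ 10.267 = 240.54 RPM
shaft C → the low-speed shaft (belt, 8/9): 240.54 ÷ 0.88889 = 270.61 RPM

270.6 RPM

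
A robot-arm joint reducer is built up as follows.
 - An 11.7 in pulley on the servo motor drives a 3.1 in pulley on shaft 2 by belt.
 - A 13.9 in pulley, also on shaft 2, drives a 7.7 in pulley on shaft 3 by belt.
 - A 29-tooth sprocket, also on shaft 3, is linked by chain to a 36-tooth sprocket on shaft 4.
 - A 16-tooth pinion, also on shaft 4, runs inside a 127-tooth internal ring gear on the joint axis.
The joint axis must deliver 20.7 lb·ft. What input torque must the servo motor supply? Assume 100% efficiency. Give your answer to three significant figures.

14.3 lb·ft

Overall ratio R = 0.26496 × 0.55396 × 1.2414 × 7.9375 = 1.4462.
Input torque = output torque / R = 20.7 / 1.4462 = 14.313 lb·ft.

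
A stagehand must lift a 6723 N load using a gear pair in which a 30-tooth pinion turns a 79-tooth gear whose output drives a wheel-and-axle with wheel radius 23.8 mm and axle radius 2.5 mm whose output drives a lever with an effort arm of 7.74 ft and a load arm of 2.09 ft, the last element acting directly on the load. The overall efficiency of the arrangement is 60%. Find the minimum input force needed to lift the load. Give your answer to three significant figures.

Gear pair MA = 79/30 = 2.6333.
Wheel-and-axle MA = R/r = 23.8/2.5 = 9.52.
Lever MA = effort arm / load arm = 7.74/2.09 = 3.7033.
Combined ideal MA = 2.6333 × 9.52 × 3.7033 = 92.84.
Actual MA = 92.84 × 0.60 = 55.704.
Effort = load / actual MA = 6723 / 55.704 = 120.69 N.

121 N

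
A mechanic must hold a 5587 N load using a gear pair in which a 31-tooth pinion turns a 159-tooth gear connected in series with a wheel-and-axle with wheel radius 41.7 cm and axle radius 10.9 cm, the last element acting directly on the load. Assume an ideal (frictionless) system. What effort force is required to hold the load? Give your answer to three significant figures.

Gear pair MA = 159/31 = 5.129.
Wheel-and-axle MA = R/r = 41.7/10.9 = 3.8257.
Combined ideal MA = 5.129 × 3.8257 = 19.622.
Effort = load / MA = 5587 / 19.622 = 284.73 N.

285 N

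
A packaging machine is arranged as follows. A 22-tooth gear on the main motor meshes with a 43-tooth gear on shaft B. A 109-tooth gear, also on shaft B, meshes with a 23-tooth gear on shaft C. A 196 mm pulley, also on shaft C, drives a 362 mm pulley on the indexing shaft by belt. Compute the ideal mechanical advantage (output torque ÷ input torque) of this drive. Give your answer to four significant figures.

0.7617

Each stage contributes driven/driver: gear mesh 43/22 = 1.9545, gear mesh 23/109 = 0.21101, belt 362/196 = 1.8469.
Overall: 1.9545 × 0.21101 × 1.8469 = 0.76173.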